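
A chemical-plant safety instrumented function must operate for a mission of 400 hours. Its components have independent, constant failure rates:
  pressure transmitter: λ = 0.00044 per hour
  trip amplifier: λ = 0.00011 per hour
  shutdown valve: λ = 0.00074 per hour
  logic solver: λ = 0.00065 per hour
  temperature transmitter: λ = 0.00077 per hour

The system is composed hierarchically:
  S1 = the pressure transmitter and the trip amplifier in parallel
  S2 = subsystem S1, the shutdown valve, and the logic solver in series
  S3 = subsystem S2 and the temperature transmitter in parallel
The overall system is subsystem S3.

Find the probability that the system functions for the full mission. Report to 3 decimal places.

0.886

R(pressure transmitter) = exp(−0.00044 × 400) = 0.83862
R(trip amplifier) = exp(−0.00011 × 400) = 0.95695
R(shutdown valve) = exp(−0.00074 × 400) = 0.74379
R(logic solver) = exp(−0.00065 × 400) = 0.77105
R(temperature transmitter) = exp(−0.00077 × 400) = 0.73492
Parallel (pressure transmitter and trip amplifier): 1 − (1 − 0.83862)(1 − 0.95695) = 0.99305
Series ([0.99305], shutdown valve, and logic solver): 0.99305 × 0.74379 × 0.77105 = 0.56951
Parallel ([0.56951] and temperature transmitter): 1 − (1 − 0.56951)(1 − 0.73492) = 0.886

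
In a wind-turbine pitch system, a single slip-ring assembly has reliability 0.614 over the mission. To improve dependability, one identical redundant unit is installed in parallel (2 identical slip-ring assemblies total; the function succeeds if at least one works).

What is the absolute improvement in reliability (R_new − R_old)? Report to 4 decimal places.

0.2370

R_before = 0.614
R_after = 1 − (1 − 0.614)^2 = 0.8510
ΔR = 0.8510 − 0.614 = 0.2370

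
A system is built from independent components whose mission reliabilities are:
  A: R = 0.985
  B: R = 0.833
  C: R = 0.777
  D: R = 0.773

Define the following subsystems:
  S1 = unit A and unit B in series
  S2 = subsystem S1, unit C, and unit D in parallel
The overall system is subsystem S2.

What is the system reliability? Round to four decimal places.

0.9909

Series (A and B): 0.985000 × 0.833000 = 0.820505
Parallel ([0.820505], C, and D): 1 − (1 − 0.820505)(1 − 0.777000)(1 − 0.773000) = 0.9909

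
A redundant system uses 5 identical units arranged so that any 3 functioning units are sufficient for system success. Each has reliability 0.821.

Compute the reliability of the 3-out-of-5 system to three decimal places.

R = Σ_{i=3}^{5} C(5,i) p^i (1−p)^{5−i} with p = 0.821
C(5,3)·0.821^3·0.179^2 = 0.17731
C(5,4)·0.821^4·0.179^1 = 0.40663
C(5,5)·0.821^5·0.179^0 = 0.37301
Sum = 0.957

0.957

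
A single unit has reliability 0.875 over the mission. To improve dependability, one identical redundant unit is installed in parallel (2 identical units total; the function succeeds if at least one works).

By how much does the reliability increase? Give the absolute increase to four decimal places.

R_before = 0.875
R_after = 1 − (1 − 0.875)^2 = 0.9844
ΔR = 0.9844 − 0.875 = 0.1094

0.1094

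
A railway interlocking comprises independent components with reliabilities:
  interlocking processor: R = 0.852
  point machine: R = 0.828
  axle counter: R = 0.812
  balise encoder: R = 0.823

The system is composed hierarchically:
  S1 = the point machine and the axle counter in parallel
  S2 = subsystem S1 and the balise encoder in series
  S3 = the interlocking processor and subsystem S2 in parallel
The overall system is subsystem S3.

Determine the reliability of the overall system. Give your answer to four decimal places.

0.9699

Parallel (point machine and axle counter): 1 − (1 − 0.828000)(1 − 0.812000) = 0.967664
Series ([0.967664] and balise encoder): 0.967664 × 0.823000 = 0.796387
Parallel (interlocking processor and [0.796387]): 1 − (1 − 0.852000)(1 − 0.796387) = 0.9699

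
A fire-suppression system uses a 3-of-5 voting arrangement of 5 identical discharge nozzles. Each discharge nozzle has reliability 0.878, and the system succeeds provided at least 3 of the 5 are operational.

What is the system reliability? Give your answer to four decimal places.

0.9850

R = Σ_{i=3}^{5} C(5,i) p^i (1−p)^{5−i} with p = 0.878
C(5,3)·0.878^3·0.122^2 = 0.100740
C(5,4)·0.878^4·0.122^1 = 0.362500
C(5,5)·0.878^5·0.122^0 = 0.521762
Sum = 0.9850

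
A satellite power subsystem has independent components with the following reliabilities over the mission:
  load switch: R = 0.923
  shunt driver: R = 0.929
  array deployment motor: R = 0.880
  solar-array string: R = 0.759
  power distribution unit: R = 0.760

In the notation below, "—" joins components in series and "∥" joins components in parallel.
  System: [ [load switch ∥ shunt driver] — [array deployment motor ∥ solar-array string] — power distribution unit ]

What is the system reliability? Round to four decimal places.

0.7340

Parallel (load switch and shunt driver): 1 − (1 − 0.923000)(1 − 0.929000) = 0.994533
Parallel (array deployment motor and solar-array string): 1 − (1 − 0.880000)(1 − 0.759000) = 0.971080
Series ([0.994533], [0.971080], and power distribution unit): 0.994533 × 0.971080 × 0.760000 = 0.7340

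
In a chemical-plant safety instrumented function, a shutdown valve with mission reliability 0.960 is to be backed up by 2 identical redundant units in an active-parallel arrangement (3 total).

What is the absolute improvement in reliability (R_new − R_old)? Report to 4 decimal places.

R_before = 0.960
R_after = 1 − (1 − 0.960)^3 = 0.9999
ΔR = 0.9999 − 0.960 = 0.0399

0.0399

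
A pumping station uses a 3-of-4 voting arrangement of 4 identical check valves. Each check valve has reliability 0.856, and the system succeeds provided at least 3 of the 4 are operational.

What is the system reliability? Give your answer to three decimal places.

R = Σ_{i=3}^{4} C(4,i) p^i (1−p)^{4−i} with p = 0.856
C(4,3)·0.856^3·0.144^1 = 0.36128
C(4,4)·0.856^4·0.144^0 = 0.53690
Sum = 0.898

0.898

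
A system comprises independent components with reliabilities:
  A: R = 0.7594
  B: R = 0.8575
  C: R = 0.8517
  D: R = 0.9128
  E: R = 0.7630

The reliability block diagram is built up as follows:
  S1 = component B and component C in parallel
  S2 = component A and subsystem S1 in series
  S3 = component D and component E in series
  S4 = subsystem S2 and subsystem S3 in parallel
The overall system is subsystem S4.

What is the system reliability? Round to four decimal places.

0.9221

Parallel (B and C): 1 − (1 − 0.857500)(1 − 0.851700) = 0.978867
Series (A and [0.978867]): 0.759400 × 0.978867 = 0.743352
Series (D and E): 0.912800 × 0.763000 = 0.696466
Parallel ([0.743352] and [0.696466]): 1 − (1 − 0.743352)(1 − 0.696466) = 0.9221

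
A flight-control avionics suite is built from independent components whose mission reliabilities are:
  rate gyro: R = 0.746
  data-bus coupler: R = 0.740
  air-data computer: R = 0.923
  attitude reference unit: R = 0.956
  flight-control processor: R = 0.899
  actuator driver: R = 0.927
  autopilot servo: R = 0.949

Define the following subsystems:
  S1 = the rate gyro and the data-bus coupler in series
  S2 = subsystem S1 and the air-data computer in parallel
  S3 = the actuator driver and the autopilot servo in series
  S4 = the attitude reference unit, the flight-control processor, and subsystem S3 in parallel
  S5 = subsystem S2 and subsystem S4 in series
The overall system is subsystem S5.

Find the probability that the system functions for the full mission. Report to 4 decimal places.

Series (rate gyro and data-bus coupler): 0.746000 × 0.740000 = 0.552040
Parallel ([0.552040] and air-data computer): 1 − (1 − 0.552040)(1 − 0.923000) = 0.965507
Series (actuator driver and autopilot servo): 0.927000 × 0.949000 = 0.879723
Parallel (attitude reference unit, flight-control processor, and [0.879723]): 1 − (1 − 0.956000)(1 − 0.899000)(1 − 0.879723) = 0.999465
Series ([0.965507] and [0.999465]): 0.965507 × 0.999465 = 0.9650

0.9650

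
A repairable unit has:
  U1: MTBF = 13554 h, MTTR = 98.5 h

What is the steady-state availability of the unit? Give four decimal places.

0.9928

A(U1) = MTBF/(MTBF+MTTR) = 13554/(13554+98.5) = 0.9928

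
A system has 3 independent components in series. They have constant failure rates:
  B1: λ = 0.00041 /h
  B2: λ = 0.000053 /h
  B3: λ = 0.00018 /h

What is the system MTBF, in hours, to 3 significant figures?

1560

Series of exponential components: λ_sys = Σ λ_i
λ_sys = 0.00041 + 0.000053 + 0.00018 = 6.4300e-04 /h
MTBF = 1 / λ_sys = 1560 h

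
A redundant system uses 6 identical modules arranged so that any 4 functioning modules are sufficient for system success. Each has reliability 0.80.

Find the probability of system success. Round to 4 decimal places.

R = Σ_{i=4}^{6} C(6,i) p^i (1−p)^{6−i} with p = 0.80
C(6,4)·0.80^4·0.20^2 = 0.245760
C(6,5)·0.80^5·0.20^1 = 0.393216
C(6,6)·0.80^6·0.20^0 = 0.262144
Sum = 0.9011

0.9011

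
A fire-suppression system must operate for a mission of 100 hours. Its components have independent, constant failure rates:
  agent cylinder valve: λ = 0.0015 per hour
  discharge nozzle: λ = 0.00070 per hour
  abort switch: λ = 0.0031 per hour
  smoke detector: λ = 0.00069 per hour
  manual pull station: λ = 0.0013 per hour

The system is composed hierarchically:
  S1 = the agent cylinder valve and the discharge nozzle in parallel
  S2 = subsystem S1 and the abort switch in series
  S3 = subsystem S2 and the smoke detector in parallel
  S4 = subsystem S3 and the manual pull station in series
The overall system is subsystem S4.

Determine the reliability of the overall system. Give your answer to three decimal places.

0.862

R(agent cylinder valve) = exp(−0.0015 × 100) = 0.86071
R(discharge nozzle) = exp(−0.00070 × 100) = 0.93239
R(abort switch) = exp(−0.0031 × 100) = 0.73345
R(smoke detector) = exp(−0.00069 × 100) = 0.93333
R(manual pull station) = exp(−0.0013 × 100) = 0.87810
Parallel (agent cylinder valve and discharge nozzle): 1 − (1 − 0.86071)(1 − 0.93239) = 0.99058
Series ([0.99058] and abort switch): 0.99058 × 0.73345 = 0.72654
Parallel ([0.72654] and smoke detector): 1 − (1 − 0.72654)(1 − 0.93333) = 0.98177
Series ([0.98177] and manual pull station): 0.98177 × 0.87810 = 0.862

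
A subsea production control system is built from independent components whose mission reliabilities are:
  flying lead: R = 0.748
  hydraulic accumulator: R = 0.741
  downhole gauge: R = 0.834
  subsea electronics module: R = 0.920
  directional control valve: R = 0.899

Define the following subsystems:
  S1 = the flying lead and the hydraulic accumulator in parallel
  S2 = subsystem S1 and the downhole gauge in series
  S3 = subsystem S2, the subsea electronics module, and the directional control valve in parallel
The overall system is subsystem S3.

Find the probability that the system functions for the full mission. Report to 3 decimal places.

Parallel (flying lead and hydraulic accumulator): 1 − (1 − 0.74800)(1 − 0.74100) = 0.93473
Series ([0.93473] and downhole gauge): 0.93473 × 0.83400 = 0.77956
Parallel ([0.77956], subsea electronics module, and directional control valve): 1 − (1 − 0.77956)(1 − 0.92000)(1 − 0.89900) = 0.998

0.998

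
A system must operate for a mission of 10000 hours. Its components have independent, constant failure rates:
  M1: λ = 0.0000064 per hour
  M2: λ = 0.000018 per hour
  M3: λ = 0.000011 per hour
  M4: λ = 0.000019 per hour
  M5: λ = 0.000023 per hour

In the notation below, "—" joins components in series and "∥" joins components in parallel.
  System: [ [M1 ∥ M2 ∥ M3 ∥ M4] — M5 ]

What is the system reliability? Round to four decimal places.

0.7944

R(M1) = exp(−0.0000064 × 10000) = 0.938005
R(M2) = exp(−0.000018 × 10000) = 0.835270
R(M3) = exp(−0.000011 × 10000) = 0.895834
R(M4) = exp(−0.000019 × 10000) = 0.826959
R(M5) = exp(−0.000023 × 10000) = 0.794534
Parallel (M1, M2, M3, and M4): 1 − (1 − 0.938005)(1 − 0.835270)(1 − 0.895834)(1 − 0.826959) = 0.999816
Series ([0.999816] and M5): 0.999816 × 0.794534 = 0.7944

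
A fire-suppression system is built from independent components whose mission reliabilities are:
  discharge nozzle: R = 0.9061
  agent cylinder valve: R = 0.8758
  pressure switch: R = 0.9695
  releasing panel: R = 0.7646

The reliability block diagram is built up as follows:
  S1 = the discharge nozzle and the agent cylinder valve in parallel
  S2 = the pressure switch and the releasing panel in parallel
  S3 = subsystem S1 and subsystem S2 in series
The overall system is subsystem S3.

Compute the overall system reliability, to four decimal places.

0.9812

Parallel (discharge nozzle and agent cylinder valve): 1 − (1 − 0.906100)(1 − 0.875800) = 0.988338
Parallel (pressure switch and releasing panel): 1 − (1 − 0.969500)(1 − 0.764600) = 0.992820
Series ([0.988338] and [0.992820]): 0.988338 × 0.992820 = 0.9812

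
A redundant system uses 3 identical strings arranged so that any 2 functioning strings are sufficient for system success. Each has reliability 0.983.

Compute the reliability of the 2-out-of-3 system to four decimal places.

R = Σ_{i=2}^{3} C(3,i) p^i (1−p)^{3−i} with p = 0.983
C(3,2)·0.983^2·0.017^1 = 0.049281
C(3,3)·0.983^3·0.017^0 = 0.949862
Sum = 0.9991

0.9991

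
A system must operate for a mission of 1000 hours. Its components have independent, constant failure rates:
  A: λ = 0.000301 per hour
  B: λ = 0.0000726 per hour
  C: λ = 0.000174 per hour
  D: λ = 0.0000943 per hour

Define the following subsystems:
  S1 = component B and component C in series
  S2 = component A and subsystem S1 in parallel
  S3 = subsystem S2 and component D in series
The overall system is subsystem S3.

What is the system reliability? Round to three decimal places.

R(A) = exp(−0.000301 × 1000) = 0.74008
R(B) = exp(−0.0000726 × 1000) = 0.92997
R(C) = exp(−0.000174 × 1000) = 0.84030
R(D) = exp(−0.0000943 × 1000) = 0.91001
Series (B and C): 0.92997 × 0.84030 = 0.78145
Parallel (A and [0.78145]): 1 − (1 − 0.74008)(1 − 0.78145) = 0.94319
Series ([0.94319] and D): 0.94319 × 0.91001 = 0.858

0.858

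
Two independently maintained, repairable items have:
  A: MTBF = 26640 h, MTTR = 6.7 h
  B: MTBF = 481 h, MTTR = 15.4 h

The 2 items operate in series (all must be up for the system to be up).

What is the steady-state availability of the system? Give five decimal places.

0.96873

A(A) = MTBF/(MTBF+MTTR) = 26640/(26640+6.7) = 0.999749
A(B) = MTBF/(MTBF+MTTR) = 481/(481+15.4) = 0.968977
Series availability: 0.999749 × 0.968977 = 0.96873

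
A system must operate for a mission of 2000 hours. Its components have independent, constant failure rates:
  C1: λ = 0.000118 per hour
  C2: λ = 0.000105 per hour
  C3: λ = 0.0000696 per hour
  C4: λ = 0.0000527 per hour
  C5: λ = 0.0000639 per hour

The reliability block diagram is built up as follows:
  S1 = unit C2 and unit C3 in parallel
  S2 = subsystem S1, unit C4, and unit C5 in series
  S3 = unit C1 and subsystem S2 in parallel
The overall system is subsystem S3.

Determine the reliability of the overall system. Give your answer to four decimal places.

R(C1) = exp(−0.000118 × 2000) = 0.789781
R(C2) = exp(−0.000105 × 2000) = 0.810584
R(C3) = exp(−0.0000696 × 2000) = 0.870054
R(C4) = exp(−0.0000527 × 2000) = 0.899964
R(C5) = exp(−0.0000639 × 2000) = 0.880029
Parallel (C2 and C3): 1 − (1 − 0.810584)(1 − 0.870054) = 0.975386
Series ([0.975386], C4, and C5): 0.975386 × 0.899964 × 0.880029 = 0.772500
Parallel (C1 and [0.772500]): 1 − (1 − 0.789781)(1 − 0.772500) = 0.9522

0.9522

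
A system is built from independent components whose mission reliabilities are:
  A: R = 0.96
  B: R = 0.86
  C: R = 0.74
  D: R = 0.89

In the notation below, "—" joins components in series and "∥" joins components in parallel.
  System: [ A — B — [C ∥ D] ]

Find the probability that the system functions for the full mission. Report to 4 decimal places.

0.8020

Parallel (C and D): 1 − (1 − 0.740000)(1 − 0.890000) = 0.971400
Series (A, B, and [0.971400]): 0.960000 × 0.860000 × 0.971400 = 0.8020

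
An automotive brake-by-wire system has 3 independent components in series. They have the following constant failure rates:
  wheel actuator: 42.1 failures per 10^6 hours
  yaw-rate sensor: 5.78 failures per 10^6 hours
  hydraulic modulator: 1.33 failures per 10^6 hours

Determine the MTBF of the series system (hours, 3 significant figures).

20300

Series of exponential components: λ_sys = Σ λ_i
λ_sys = 0.0000421 + 0.00000578 + 0.00000133 = 4.9210e-05 /h
MTBF = 1 / λ_sys = 20300 h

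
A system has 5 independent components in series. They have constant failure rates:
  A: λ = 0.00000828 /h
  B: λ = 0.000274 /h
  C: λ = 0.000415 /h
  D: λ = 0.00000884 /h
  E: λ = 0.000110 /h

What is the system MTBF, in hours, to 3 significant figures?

Series of exponential components: λ_sys = Σ λ_i
λ_sys = 0.00000828 + 0.000274 + 0.000415 + 0.00000884 + 0.000110 = 8.1612e-04 /h
MTBF = 1 / λ_sys = 1230 h

1230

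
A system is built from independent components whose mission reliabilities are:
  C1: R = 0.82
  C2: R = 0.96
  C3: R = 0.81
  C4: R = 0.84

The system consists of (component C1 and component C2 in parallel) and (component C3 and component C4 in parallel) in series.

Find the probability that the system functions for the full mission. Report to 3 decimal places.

0.963

Parallel (C1 and C2): 1 − (1 − 0.82000)(1 − 0.96000) = 0.99280
Parallel (C3 and C4): 1 − (1 − 0.81000)(1 − 0.84000) = 0.96960
Series ([0.99280] and [0.96960]): 0.99280 × 0.96960 = 0.963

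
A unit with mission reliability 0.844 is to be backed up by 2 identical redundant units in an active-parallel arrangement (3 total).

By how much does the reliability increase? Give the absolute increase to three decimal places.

R_before = 0.844
R_after = 1 − (1 − 0.844)^3 = 0.996
ΔR = 0.996 − 0.844 = 0.152

0.152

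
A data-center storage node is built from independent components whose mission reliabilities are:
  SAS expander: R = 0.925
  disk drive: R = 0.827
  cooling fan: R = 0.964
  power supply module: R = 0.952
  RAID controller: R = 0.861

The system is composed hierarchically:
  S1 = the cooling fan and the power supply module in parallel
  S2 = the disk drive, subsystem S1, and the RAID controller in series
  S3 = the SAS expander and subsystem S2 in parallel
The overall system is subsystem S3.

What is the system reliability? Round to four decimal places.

0.9783

Parallel (cooling fan and power supply module): 1 − (1 − 0.964000)(1 − 0.952000) = 0.998272
Series (disk drive, [0.998272], and RAID controller): 0.827000 × 0.998272 × 0.861000 = 0.710817
Parallel (SAS expander and [0.710817]): 1 − (1 − 0.925000)(1 − 0.710817) = 0.9783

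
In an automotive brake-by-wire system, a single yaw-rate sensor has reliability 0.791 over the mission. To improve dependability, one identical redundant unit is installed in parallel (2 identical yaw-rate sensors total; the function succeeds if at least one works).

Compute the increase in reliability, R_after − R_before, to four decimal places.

R_before = 0.791
R_after = 1 − (1 − 0.791)^2 = 0.9563
ΔR = 0.9563 − 0.791 = 0.1653

0.1653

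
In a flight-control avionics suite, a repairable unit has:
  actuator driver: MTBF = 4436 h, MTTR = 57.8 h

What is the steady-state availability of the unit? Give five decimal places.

0.98714

A(actuator driver) = MTBF/(MTBF+MTTR) = 4436/(4436+57.8) = 0.98714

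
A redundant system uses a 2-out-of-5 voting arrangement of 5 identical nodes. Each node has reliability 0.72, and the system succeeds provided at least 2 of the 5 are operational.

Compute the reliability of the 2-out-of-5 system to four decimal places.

R = Σ_{i=2}^{5} C(5,i) p^i (1−p)^{5−i} with p = 0.72
C(5,2)·0.72^2·0.28^3 = 0.113799
C(5,3)·0.72^3·0.28^2 = 0.292626
C(5,4)·0.72^4·0.28^1 = 0.376234
C(5,5)·0.72^5·0.28^0 = 0.193492
Sum = 0.9762

0.9762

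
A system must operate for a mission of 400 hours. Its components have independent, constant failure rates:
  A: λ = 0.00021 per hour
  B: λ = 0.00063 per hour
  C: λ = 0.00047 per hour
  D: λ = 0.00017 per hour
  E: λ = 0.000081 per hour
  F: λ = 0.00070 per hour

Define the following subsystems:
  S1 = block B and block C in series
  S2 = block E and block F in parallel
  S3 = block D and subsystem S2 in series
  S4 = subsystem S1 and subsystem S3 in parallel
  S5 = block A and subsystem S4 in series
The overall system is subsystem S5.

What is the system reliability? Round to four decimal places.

R(A) = exp(−0.00021 × 400) = 0.919431
R(B) = exp(−0.00063 × 400) = 0.777245
R(C) = exp(−0.00047 × 400) = 0.828615
R(D) = exp(−0.00017 × 400) = 0.934260
R(E) = exp(−0.000081 × 400) = 0.968119
R(F) = exp(−0.00070 × 400) = 0.755784
Series (B and C): 0.777245 × 0.828615 = 0.644037
Parallel (E and F): 1 − (1 − 0.968119)(1 − 0.755784) = 0.992214
Series (D and [0.992214]): 0.934260 × 0.992214 = 0.926986
Parallel ([0.644037] and [0.926986]): 1 − (1 − 0.644037)(1 − 0.926986) = 0.974010
Series (A and [0.974010]): 0.919431 × 0.974010 = 0.8955

0.8955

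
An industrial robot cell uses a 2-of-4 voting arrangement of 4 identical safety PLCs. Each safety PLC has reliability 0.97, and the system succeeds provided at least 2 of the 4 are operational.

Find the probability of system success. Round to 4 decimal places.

0.9999

R = Σ_{i=2}^{4} C(4,i) p^i (1−p)^{4−i} with p = 0.97
C(4,2)·0.97^2·0.03^2 = 0.005081
C(4,3)·0.97^3·0.03^1 = 0.109521
C(4,4)·0.97^4·0.03^0 = 0.885293
Sum = 0.9999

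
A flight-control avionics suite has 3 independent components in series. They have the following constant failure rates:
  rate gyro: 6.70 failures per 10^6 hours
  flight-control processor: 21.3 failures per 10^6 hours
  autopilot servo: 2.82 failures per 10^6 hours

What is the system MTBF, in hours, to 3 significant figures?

32400

Series of exponential components: λ_sys = Σ λ_i
λ_sys = 0.00000670 + 0.0000213 + 0.00000282 = 3.0820e-05 /h
MTBF = 1 / λ_sys = 32400 h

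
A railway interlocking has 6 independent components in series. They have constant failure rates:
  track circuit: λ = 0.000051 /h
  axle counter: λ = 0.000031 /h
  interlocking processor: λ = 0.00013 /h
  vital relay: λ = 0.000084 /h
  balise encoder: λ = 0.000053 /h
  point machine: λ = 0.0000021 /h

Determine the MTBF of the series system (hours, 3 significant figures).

Series of exponential components: λ_sys = Σ λ_i
λ_sys = 0.000051 + 0.000031 + 0.00013 + 0.000084 + 0.000053 + 0.0000021 = 3.5110e-04 /h
MTBF = 1 / λ_sys = 2850 h

2850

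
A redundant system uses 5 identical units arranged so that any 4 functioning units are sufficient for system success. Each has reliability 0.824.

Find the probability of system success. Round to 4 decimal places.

R = Σ_{i=4}^{5} C(5,i) p^i (1−p)^{5−i} with p = 0.824
C(5,4)·0.824^4·0.176^1 = 0.405687
C(5,5)·0.824^5·0.176^0 = 0.379871
Sum = 0.7856

0.7856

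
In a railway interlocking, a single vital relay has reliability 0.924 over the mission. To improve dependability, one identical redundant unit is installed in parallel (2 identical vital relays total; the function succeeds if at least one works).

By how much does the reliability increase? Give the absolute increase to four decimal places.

0.0702

R_before = 0.924
R_after = 1 − (1 − 0.924)^2 = 0.9942
ΔR = 0.9942 − 0.924 = 0.0702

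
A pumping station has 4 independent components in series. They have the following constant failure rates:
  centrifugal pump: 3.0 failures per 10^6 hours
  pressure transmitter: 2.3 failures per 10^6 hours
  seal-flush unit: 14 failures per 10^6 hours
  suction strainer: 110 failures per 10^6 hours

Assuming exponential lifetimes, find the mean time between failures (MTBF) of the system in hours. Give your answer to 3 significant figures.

7730

Series of exponential components: λ_sys = Σ λ_i
λ_sys = 0.0000030 + 0.0000023 + 0.000014 + 0.00011 = 1.2930e-04 /h
MTBF = 1 / λ_sys = 7730 h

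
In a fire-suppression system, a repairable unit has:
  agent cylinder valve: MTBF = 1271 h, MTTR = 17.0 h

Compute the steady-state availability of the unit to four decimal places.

0.9868

A(agent cylinder valve) = MTBF/(MTBF+MTTR) = 1271/(1271+17.0) = 0.9868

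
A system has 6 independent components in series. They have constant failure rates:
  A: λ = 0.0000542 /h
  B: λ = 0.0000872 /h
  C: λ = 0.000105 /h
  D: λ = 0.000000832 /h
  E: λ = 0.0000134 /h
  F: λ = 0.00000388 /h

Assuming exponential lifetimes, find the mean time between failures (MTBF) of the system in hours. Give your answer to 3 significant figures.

Series of exponential components: λ_sys = Σ λ_i
λ_sys = 0.0000542 + 0.0000872 + 0.000105 + 0.000000832 + 0.0000134 + 0.00000388 = 2.6451e-04 /h
MTBF = 1 / λ_sys = 3780 h

3780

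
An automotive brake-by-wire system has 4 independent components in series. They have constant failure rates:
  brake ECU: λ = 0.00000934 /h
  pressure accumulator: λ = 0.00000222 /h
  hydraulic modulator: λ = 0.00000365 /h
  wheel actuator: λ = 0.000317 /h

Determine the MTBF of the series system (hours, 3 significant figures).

Series of exponential components: λ_sys = Σ λ_i
λ_sys = 0.00000934 + 0.00000222 + 0.00000365 + 0.000317 = 3.3221e-04 /h
MTBF = 1 / λ_sys = 3010 h

3010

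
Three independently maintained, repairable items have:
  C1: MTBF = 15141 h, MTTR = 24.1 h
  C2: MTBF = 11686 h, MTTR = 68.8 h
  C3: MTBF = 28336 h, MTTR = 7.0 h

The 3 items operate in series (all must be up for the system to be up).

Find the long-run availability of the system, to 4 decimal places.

0.9923

A(C1) = MTBF/(MTBF+MTTR) = 15141/(15141+24.1) = 0.998411
A(C2) = MTBF/(MTBF+MTTR) = 11686/(11686+68.8) = 0.994147
A(C3) = MTBF/(MTBF+MTTR) = 28336/(28336+7.0) = 0.999753
Series availability: 0.998411 × 0.994147 × 0.999753 = 0.9923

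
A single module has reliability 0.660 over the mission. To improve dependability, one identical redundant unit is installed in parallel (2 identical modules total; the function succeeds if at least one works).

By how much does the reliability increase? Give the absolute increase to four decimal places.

0.2244

R_before = 0.660
R_after = 1 − (1 − 0.660)^2 = 0.8844
ΔR = 0.8844 − 0.660 = 0.2244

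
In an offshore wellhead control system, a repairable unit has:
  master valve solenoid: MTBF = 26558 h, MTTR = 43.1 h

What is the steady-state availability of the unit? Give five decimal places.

0.99838

A(master valve solenoid) = MTBF/(MTBF+MTTR) = 26558/(26558+43.1) = 0.99838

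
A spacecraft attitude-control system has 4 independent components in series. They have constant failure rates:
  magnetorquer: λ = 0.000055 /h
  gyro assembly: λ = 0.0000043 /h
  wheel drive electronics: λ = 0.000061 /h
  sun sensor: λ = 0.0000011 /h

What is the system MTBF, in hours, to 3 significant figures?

8240

Series of exponential components: λ_sys = Σ λ_i
λ_sys = 0.000055 + 0.0000043 + 0.000061 + 0.0000011 = 1.2140e-04 /h
MTBF = 1 / λ_sys = 8240 h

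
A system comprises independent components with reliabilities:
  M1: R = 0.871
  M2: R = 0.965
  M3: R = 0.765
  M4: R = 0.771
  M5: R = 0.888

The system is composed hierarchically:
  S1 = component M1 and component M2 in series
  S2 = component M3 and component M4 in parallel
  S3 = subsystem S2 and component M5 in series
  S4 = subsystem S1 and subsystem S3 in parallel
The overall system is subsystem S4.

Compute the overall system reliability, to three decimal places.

Series (M1 and M2): 0.87100 × 0.96500 = 0.84052
Parallel (M3 and M4): 1 − (1 − 0.76500)(1 − 0.77100) = 0.94619
Series ([0.94619] and M5): 0.94619 × 0.88800 = 0.84022
Parallel ([0.84052] and [0.84022]): 1 − (1 − 0.84052)(1 − 0.84022) = 0.975

0.975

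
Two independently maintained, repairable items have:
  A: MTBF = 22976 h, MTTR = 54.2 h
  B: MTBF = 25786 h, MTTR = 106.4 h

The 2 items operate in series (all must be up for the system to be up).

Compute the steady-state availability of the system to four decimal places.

0.9935

A(A) = MTBF/(MTBF+MTTR) = 22976/(22976+54.2) = 0.997647
A(B) = MTBF/(MTBF+MTTR) = 25786/(25786+106.4) = 0.995891
Series availability: 0.997647 × 0.995891 = 0.9935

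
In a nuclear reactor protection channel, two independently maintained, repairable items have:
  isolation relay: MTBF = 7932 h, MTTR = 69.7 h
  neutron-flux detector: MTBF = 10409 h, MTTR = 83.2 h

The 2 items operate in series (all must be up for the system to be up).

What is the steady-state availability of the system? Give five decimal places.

A(isolation relay) = MTBF/(MTBF+MTTR) = 7932/(7932+69.7) = 0.991289
A(neutron-flux detector) = MTBF/(MTBF+MTTR) = 10409/(10409+83.2) = 0.992070
Series availability: 0.991289 × 0.992070 = 0.98343

0.98343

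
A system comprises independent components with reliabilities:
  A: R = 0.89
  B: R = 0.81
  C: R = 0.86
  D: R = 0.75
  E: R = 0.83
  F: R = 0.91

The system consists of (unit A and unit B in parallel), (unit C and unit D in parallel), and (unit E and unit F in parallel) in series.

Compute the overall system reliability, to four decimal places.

Parallel (A and B): 1 − (1 − 0.890000)(1 − 0.810000) = 0.979100
Parallel (C and D): 1 − (1 − 0.860000)(1 − 0.750000) = 0.965000
Parallel (E and F): 1 − (1 − 0.830000)(1 − 0.910000) = 0.984700
Series ([0.979100], [0.965000], and [0.984700]): 0.979100 × 0.965000 × 0.984700 = 0.9304

0.9304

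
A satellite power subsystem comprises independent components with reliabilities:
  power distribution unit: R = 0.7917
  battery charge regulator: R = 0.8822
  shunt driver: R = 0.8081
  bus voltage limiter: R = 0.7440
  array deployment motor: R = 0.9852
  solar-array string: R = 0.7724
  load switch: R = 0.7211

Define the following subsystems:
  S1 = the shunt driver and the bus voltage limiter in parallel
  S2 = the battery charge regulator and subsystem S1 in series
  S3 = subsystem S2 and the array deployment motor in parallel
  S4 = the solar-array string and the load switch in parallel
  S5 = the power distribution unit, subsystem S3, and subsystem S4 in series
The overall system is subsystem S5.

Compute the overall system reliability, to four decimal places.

Parallel (shunt driver and bus voltage limiter): 1 − (1 − 0.808100)(1 − 0.744000) = 0.950874
Series (battery charge regulator and [0.950874]): 0.882200 × 0.950874 = 0.838861
Parallel ([0.838861] and array deployment motor): 1 − (1 − 0.838861)(1 − 0.985200) = 0.997615
Parallel (solar-array string and load switch): 1 − (1 − 0.772400)(1 − 0.721100) = 0.936522
Series (power distribution unit, [0.997615], and [0.936522]): 0.791700 × 0.997615 × 0.936522 = 0.7397

0.7397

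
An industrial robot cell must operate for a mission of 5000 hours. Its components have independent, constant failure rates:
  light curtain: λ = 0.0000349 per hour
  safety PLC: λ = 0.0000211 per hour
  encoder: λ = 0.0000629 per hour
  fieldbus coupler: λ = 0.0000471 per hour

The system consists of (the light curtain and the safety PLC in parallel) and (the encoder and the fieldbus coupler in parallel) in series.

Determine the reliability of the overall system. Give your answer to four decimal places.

0.9283

R(light curtain) = exp(−0.0000349 × 5000) = 0.839877
R(safety PLC) = exp(−0.0000211 × 5000) = 0.899874
R(encoder) = exp(−0.0000629 × 5000) = 0.730154
R(fieldbus coupler) = exp(−0.0000471 × 5000) = 0.790176
Parallel (light curtain and safety PLC): 1 − (1 − 0.839877)(1 − 0.899874) = 0.983968
Parallel (encoder and fieldbus coupler): 1 − (1 − 0.730154)(1 − 0.790176) = 0.943380
Series ([0.983968] and [0.943380]): 0.983968 × 0.943380 = 0.9283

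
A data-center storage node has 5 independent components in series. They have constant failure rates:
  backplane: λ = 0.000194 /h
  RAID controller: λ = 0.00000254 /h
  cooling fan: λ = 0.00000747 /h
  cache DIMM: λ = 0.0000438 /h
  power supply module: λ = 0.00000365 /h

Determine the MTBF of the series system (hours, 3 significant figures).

3980

Series of exponential components: λ_sys = Σ λ_i
λ_sys = 0.000194 + 0.00000254 + 0.00000747 + 0.0000438 + 0.00000365 = 2.5146e-04 /h
MTBF = 1 / λ_sys = 3980 h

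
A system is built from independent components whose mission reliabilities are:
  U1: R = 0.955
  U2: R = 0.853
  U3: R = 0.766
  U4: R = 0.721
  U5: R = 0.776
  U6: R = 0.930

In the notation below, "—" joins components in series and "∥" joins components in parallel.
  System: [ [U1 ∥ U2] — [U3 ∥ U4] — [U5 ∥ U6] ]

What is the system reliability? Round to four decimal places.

Parallel (U1 and U2): 1 − (1 − 0.955000)(1 − 0.853000) = 0.993385
Parallel (U3 and U4): 1 − (1 − 0.766000)(1 − 0.721000) = 0.934714
Parallel (U5 and U6): 1 − (1 − 0.776000)(1 − 0.930000) = 0.984320
Series ([0.993385], [0.934714], and [0.984320]): 0.993385 × 0.934714 × 0.984320 = 0.9140

0.9140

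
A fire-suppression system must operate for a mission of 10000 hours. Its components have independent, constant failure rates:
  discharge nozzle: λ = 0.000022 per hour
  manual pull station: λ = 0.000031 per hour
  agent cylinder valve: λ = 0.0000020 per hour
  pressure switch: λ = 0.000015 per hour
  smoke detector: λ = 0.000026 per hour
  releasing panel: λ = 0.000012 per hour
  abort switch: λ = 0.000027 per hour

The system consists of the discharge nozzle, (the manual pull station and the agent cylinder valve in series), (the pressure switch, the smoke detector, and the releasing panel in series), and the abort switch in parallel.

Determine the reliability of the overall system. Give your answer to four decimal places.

R(discharge nozzle) = exp(−0.000022 × 10000) = 0.802519
R(manual pull station) = exp(−0.000031 × 10000) = 0.733447
R(agent cylinder valve) = exp(−0.0000020 × 10000) = 0.980199
R(pressure switch) = exp(−0.000015 × 10000) = 0.860708
R(smoke detector) = exp(−0.000026 × 10000) = 0.771052
R(releasing panel) = exp(−0.000012 × 10000) = 0.886920
R(abort switch) = exp(−0.000027 × 10000) = 0.763379
Series (manual pull station and agent cylinder valve): 0.733447 × 0.980199 = 0.718924
Series (pressure switch, smoke detector, and releasing panel): 0.860708 × 0.771052 × 0.886920 = 0.588605
Parallel (discharge nozzle, [0.718924], [0.588605], and abort switch): 1 − (1 − 0.802519)(1 − 0.718924)(1 − 0.588605)(1 − 0.763379) = 0.9946

0.9946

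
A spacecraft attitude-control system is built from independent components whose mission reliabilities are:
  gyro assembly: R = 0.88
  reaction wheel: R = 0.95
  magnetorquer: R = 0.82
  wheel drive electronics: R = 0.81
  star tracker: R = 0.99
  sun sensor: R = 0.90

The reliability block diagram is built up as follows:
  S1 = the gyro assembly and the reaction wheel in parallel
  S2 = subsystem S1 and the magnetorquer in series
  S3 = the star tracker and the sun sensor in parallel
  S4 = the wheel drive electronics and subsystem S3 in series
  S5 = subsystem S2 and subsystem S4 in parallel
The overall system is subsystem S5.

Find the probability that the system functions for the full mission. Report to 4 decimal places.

0.9647

Parallel (gyro assembly and reaction wheel): 1 − (1 − 0.880000)(1 − 0.950000) = 0.994000
Series ([0.994000] and magnetorquer): 0.994000 × 0.820000 = 0.815080
Parallel (star tracker and sun sensor): 1 − (1 − 0.990000)(1 − 0.900000) = 0.999000
Series (wheel drive electronics and [0.999000]): 0.810000 × 0.999000 = 0.809190
Parallel ([0.815080] and [0.809190]): 1 − (1 − 0.815080)(1 − 0.809190) = 0.9647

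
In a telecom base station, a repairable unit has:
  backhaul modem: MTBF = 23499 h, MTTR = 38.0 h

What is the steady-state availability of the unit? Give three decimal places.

A(backhaul modem) = MTBF/(MTBF+MTTR) = 23499/(23499+38.0) = 0.998

0.998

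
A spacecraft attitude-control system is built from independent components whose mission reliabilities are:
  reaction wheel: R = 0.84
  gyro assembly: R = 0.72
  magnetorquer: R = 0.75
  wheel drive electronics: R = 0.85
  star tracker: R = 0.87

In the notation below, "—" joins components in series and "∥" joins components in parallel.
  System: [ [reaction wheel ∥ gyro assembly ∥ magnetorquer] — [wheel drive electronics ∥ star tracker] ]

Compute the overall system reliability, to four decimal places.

Parallel (reaction wheel, gyro assembly, and magnetorquer): 1 − (1 − 0.840000)(1 − 0.720000)(1 − 0.750000) = 0.988800
Parallel (wheel drive electronics and star tracker): 1 − (1 − 0.850000)(1 − 0.870000) = 0.980500
Series ([0.988800] and [0.980500]): 0.988800 × 0.980500 = 0.9695

0.9695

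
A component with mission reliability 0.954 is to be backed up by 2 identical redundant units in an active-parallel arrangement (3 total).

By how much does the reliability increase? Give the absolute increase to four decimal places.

0.0459

R_before = 0.954
R_after = 1 − (1 − 0.954)^3 = 0.9999
ΔR = 0.9999 − 0.954 = 0.0459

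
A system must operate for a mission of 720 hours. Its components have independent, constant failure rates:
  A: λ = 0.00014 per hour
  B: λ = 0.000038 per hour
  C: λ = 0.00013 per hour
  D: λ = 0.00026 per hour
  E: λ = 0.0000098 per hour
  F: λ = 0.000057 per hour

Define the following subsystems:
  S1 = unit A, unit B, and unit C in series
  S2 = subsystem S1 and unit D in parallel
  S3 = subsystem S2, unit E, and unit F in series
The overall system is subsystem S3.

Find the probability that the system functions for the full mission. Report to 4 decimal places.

R(A) = exp(−0.00014 × 720) = 0.904114
R(B) = exp(−0.000038 × 720) = 0.973011
R(C) = exp(−0.00013 × 720) = 0.910647
R(D) = exp(−0.00026 × 720) = 0.829278
R(E) = exp(−0.0000098 × 720) = 0.992969
R(F) = exp(−0.000057 × 720) = 0.959791
Series (A, B, and C): 0.904114 × 0.973011 × 0.910647 = 0.801108
Parallel ([0.801108] and D): 1 − (1 − 0.801108)(1 − 0.829278) = 0.966045
Series ([0.966045], E, and F): 0.966045 × 0.992969 × 0.959791 = 0.9207

0.9207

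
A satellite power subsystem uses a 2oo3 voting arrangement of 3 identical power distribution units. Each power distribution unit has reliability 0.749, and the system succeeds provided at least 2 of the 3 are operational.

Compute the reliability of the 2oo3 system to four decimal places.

0.8426

R = Σ_{i=2}^{3} C(3,i) p^i (1−p)^{3−i} with p = 0.749
C(3,2)·0.749^2·0.251^1 = 0.422434
C(3,3)·0.749^3·0.251^0 = 0.420190
Sum = 0.8426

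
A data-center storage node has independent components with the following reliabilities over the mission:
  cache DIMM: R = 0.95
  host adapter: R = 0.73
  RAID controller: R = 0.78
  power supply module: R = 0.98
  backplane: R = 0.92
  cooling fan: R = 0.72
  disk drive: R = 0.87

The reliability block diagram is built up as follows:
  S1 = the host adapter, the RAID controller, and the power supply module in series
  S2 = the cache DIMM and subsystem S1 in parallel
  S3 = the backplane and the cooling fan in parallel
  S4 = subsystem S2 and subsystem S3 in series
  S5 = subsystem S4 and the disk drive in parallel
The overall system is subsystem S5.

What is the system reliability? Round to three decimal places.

0.994

Series (host adapter, RAID controller, and power supply module): 0.73000 × 0.78000 × 0.98000 = 0.55801
Parallel (cache DIMM and [0.55801]): 1 − (1 − 0.95000)(1 − 0.55801) = 0.97790
Parallel (backplane and cooling fan): 1 − (1 − 0.92000)(1 − 0.72000) = 0.97760
Series ([0.97790] and [0.97760]): 0.97790 × 0.97760 = 0.95600
Parallel ([0.95600] and disk drive): 1 − (1 − 0.95600)(1 − 0.87000) = 0.994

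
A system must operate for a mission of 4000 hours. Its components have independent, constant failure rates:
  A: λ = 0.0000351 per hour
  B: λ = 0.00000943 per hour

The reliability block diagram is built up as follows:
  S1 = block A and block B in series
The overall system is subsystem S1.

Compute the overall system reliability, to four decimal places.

R(A) = exp(−0.0000351 × 4000) = 0.869011
R(B) = exp(−0.00000943 × 4000) = 0.962983
Series (A and B): 0.869011 × 0.962983 = 0.8368

0.8368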